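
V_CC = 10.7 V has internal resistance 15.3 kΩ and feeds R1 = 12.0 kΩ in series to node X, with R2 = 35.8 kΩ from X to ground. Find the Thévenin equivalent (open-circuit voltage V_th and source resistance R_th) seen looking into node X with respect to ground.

R1' = 15.3 + 12.0 = 27.30 kΩ (source resistance + R1).
Open-circuit (no load on X): V_th = V_CC · R2/(R1' + R2) = 10.7 × 35.8/(27.30 + 35.8) = 6.071 V.
Looking into X with the source shorted: R_th = R1'·R2/(R1'+R2) = 27.30 × 35.8/63.10 = 15.49 kΩ.

V_th ≈ 6.07 V, R_th ≈ 15.5 kΩ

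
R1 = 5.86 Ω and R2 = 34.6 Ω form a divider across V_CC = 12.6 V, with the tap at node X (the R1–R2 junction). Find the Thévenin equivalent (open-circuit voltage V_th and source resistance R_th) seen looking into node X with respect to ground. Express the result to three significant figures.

V_th ≈ 10.8 V, R_th ≈ 5.01 Ω

Open-circuit (no load on X): V_th = V_CC · R2/(R1 + R2) = 12.6 × 34.6/(5.860 + 34.6) = 10.78 V.
Zeroing V_CC shorts the top of R1 to ground, so R_th = R1 ‖ R2 = 5.011 Ω.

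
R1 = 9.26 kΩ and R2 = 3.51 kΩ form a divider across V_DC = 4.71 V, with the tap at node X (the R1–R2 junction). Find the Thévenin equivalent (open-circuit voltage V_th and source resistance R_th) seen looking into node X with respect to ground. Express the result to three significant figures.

Open-circuit (no load on X): V_th = V_DC · R2/(R1 + R2) = 4.71 × 3.51/(9.260 + 3.51) = 1.295 V.
Looking into X with the source shorted: R_th = R1·R2/(R1+R2) = 9.260 × 3.51/12.77 = 2.545 kΩ.

V_th ≈ 1.29 V, R_th ≈ 2.55 kΩ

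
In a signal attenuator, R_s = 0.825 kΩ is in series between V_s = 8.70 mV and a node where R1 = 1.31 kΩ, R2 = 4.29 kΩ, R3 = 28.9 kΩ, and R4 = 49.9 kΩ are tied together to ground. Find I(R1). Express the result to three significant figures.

I ≈ 3.56 µA

Equivalent of the parallel group: R_p = 0.9514 kΩ.
V_A by voltage divider: V_A = 8.70 × 0.9514/(0.825 + 0.9514) = 4.659 mV.
I(R1) = V_A / R1 = 4.659/1.31 = 3.557 µA.
(Check via current divider: I_total = 4.898 µA; share G_k/ΣG = 0.7262 → same result.)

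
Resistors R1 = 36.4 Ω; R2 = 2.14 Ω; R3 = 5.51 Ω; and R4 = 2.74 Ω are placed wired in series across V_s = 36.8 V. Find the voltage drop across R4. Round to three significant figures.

Series total: ΣR = 36.4 + 2.14 + 5.51 + 2.74 = 46.79 Ω.
By the voltage-divider rule, V = 36.8 × 2.740/46.79 = 2.155 V.

V ≈ 2.15 V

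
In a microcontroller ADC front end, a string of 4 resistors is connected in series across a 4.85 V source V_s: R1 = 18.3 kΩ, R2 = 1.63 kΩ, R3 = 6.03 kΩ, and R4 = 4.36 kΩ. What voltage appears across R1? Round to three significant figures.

Series total: ΣR = 18.3 + 1.63 + 6.03 + 4.36 = 30.32 kΩ.
Voltage divider: V = V_s · (18.30 / 30.32) = 4.85 × 0.6036 = 2.927 V.

V ≈ 2.93 V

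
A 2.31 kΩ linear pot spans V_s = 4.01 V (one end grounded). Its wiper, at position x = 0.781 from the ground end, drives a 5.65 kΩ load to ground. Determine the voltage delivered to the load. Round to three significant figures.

Split the track: R_lower = x·R_p = 1.804 kΩ, R_upper = (1−x)·R_p = 0.5059 kΩ.
R_L loads the lower segment: effective lower R = 1.367 kΩ.
Then V_out = V_s · 1.367/(0.5059 + 1.367) = 2.927 V.

V_out ≈ 2.93 V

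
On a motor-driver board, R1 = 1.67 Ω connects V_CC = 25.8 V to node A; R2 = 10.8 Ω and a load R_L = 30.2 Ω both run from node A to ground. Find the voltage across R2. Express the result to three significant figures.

The load sits in parallel with R2, giving an effective lower resistance R2' = R2·R_L/(R2+R_L) = 7.955 Ω.
Then V_out = V_CC · R2'/(R1 + R2') = 25.8 × 7.955/9.625 = 21.32 V.

V_out ≈ 21.3 V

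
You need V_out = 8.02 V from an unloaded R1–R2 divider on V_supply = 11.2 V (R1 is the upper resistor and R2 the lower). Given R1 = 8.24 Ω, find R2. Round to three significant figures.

R2 ≈ 20.8 Ω

The divider ratio is R2/(R1+R2) = 8.02/11.2 = 0.7161.
R2 = R1 · 0.7161/(1 − 0.7161) = 20.78 Ω.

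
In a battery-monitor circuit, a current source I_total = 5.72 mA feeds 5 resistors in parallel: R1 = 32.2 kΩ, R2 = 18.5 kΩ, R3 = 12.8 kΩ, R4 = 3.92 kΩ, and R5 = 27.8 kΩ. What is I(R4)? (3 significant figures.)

ΣG = 1/32.2 + 1/18.5 + 1/12.8 + 1/3.92 + 1/27.8 = 0.4543.
By the current-divider rule, I = I_total · G_k/ΣG = 5.72 × 0.5615 = 3.212 mA.

I ≈ 3.21 mA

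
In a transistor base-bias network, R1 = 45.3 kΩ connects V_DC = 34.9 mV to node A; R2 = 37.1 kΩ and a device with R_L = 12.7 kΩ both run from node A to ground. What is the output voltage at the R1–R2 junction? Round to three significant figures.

V_out ≈ 6.03 mV

The load sits in parallel with R2, giving an effective lower resistance R2' = R2·R_L/(R2+R_L) = 9.461 kΩ.
Voltage divider with the loaded lower leg: V_out = 34.9 × 9.461/(45.3 + 9.461) = 34.9 × 0.1728 = 6.030 mV.
(Unloaded it would be 15.7 mV; the load pulls it down.)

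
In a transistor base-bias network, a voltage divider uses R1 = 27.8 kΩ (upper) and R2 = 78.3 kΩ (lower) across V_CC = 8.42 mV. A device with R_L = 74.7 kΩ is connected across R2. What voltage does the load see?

V_out ≈ 4.87 mV

The load sits in parallel with R2, giving an effective lower resistance R2' = R2·R_L/(R2+R_L) = 38.23 kΩ.
Then V_out = V_CC · R2'/(R1 + R2') = 8.42 × 38.23/66.03 = 4.875 mV.
(Unloaded it would be 6.21 mV; the load pulls it down.)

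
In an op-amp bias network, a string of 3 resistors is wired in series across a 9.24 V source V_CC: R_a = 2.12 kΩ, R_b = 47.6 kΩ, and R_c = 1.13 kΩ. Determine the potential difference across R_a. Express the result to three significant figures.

ΣR = 2.12 + 47.6 + 1.13 = 50.85 kΩ.
By the voltage-divider rule, V = 9.24 × 2.120/50.85 = 0.3852 V.

V ≈ 0.385 V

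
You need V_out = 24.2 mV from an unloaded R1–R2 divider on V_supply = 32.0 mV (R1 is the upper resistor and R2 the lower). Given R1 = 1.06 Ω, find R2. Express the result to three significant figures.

Required fraction k = V_out/V_supply = 0.7562.
So R2 = R1 · V_out/(V_supply − V_out) = 1.06 × 24.2/(32.0 − 24.2) = 1.06 × 3.103 = 3.289 Ω.

R2 ≈ 3.29 Ω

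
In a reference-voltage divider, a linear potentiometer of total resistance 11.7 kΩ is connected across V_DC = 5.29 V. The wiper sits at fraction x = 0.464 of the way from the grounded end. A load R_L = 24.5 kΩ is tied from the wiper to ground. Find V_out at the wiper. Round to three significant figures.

Split the track: R_lower = x·R_p = 5.429 kΩ, R_upper = (1−x)·R_p = 6.271 kΩ.
(x·R_p) ‖ R_L = 4.444 kΩ.
Loaded-divider output: V_out = 5.29 × 0.4147 = 2.194 V.

V_out ≈ 2.19 V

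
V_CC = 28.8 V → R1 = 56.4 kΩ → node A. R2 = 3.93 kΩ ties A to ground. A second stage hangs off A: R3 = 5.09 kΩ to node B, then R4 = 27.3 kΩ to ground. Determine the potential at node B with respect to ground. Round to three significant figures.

V_B ≈ 1.42 V

Node A sees R2 in parallel with the series input of stage 2, R3 + R4 = 32.39 kΩ.
Effective lower resistance at A: R2 ‖ 32.39 = 3.505 kΩ.
So V_A = 28.8 × 0.05851 = 1.685 V.
Stage 2 is unloaded, so V_B = V_A · R4/(R3+R4) = 1.685 × 27.3/32.39 = 1.420 V.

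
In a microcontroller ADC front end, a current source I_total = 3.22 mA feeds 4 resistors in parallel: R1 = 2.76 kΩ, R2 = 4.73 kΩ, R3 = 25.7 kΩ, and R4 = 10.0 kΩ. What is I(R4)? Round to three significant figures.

I ≈ 0.452 mA

ΣG = 1/2.76 + 1/4.73 + 1/25.7 + 1/10.0 = 0.7126.
Current divider: I(R4) = I_total · G_k/ΣG = 3.22 × (0.1000/0.7126) = 3.22 × 0.1403 = 0.4518 mA.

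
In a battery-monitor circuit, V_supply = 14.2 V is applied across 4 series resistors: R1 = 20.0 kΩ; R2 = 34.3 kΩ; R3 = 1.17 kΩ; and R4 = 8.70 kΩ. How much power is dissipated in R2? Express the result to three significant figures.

P ≈ 1.68 mW

The common current is I = 14.2/64.17 = 0.2213 mA.
V(R2) = I·R = 7.590 V; P = V·I = 7.590 × 0.2213 = 1.680 mW.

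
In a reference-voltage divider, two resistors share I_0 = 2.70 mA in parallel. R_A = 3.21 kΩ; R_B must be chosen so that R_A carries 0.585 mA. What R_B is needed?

Two-branch current divider: I_A = I_0 · R_B/(R_A + R_B).
0.585/2.70 = R_B/(R_A + R_B) → R_B = R_A · (0.2167)/(1 − 0.2167) = 3.21 × 0.2766 = 0.8879 kΩ.

R_B ≈ 0.888 kΩ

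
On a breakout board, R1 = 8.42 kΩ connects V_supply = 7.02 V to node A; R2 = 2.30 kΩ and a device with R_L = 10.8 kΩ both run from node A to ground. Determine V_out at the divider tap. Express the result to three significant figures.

V_out ≈ 1.29 V

First combine the lower leg with the load: R2 ‖ R_L = 1.896 kΩ.
Now apply the divider: V_out = 7.02 × 0.1838 = 1.290 V.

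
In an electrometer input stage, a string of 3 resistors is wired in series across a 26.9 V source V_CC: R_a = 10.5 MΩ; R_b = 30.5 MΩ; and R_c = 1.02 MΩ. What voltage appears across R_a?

V ≈ 6.72 V

Series total: ΣR = 10.5 + 30.5 + 1.02 = 42.02 MΩ.
Voltage divider: V = V_CC · (10.50 / 42.02) = 26.9 × 0.2499 = 6.722 V.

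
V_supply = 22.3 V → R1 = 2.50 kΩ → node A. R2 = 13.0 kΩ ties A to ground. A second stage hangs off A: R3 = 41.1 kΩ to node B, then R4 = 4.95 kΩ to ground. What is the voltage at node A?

V_A ≈ 17.9 V

Looking into the second stage from A: R3 + R4 = 46.05 kΩ appears in parallel with R2.
Effective lower resistance at A: R2 ‖ 46.05 = 10.14 kΩ.
V_A = 22.3 × 10.14/(2.50 + 10.14) = 17.89 V.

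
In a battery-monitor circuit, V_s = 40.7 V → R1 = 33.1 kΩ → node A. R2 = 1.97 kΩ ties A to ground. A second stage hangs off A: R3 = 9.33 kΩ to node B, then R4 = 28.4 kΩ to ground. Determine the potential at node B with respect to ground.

Node A sees R2 in parallel with the series input of stage 2, R3 + R4 = 37.73 kΩ.
R2 ‖ (R3+R4) = 1.872 kΩ.
First divider: V_A = V_s · 1.872/(33.1 + 1.872) = 2.179 V.
Then the unloaded second divider: V_B = V_A × R4/(R3+R4) = 2.179 × 0.7527 = 1.640 V.

V_B ≈ 1.64 V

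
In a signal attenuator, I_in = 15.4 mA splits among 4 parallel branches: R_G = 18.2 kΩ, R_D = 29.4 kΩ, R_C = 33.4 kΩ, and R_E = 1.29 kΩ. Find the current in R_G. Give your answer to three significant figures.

I ≈ 0.946 mA

Conductances: ΣG = 1/18.2 + 1/29.4 + 1/33.4 + 1/1.29 = 0.8941 (1/kΩ).
R_G takes the fraction G_k/ΣG = 0.05495/0.8941 = 0.06145, so I = 15.4 × 0.06145 = 0.9464 mA.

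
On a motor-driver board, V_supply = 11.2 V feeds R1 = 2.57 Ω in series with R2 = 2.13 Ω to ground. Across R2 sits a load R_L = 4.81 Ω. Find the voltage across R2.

V_out ≈ 4.09 V

The load sits in parallel with R2, giving an effective lower resistance R2' = R2·R_L/(R2+R_L) = 1.476 Ω.
Voltage divider with the loaded lower leg: V_out = 11.2 × 1.476/(2.57 + 1.476) = 11.2 × 0.3648 = 4.086 V.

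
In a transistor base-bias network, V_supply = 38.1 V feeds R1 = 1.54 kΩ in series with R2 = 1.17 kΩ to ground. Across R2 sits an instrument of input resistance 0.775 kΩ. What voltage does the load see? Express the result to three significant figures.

V_out ≈ 8.85 V

R2 ‖ R_L = (1.17 × 0.775)/(1.17 + 0.775) = 0.4662 kΩ.
Then V_out = V_supply · R2'/(R1 + R2') = 38.1 × 0.4662/2.006 = 8.854 V.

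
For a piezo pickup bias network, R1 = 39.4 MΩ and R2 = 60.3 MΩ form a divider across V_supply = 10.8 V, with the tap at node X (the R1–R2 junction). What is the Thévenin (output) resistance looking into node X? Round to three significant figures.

R_th ≈ 23.8 MΩ

Zeroing V_supply shorts the top of R1 to ground, so R_th = R1 ‖ R2 = 23.83 MΩ.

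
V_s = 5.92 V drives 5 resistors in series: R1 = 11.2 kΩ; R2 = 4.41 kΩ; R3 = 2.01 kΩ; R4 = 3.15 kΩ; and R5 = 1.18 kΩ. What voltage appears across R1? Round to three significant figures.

V ≈ 3.02 V

ΣR = 11.2 + 4.41 + 2.01 + 3.15 + 1.18 = 21.95 kΩ.
V = V_s · R/ΣR = 5.92 × 0.5103 = 3.021 V.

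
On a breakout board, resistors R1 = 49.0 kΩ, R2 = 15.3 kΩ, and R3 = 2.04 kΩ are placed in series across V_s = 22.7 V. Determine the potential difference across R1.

Series total: ΣR = 49.0 + 15.3 + 2.04 = 66.34 kΩ.
V = V_s · R/ΣR = 22.7 × 0.7386 = 16.77 V.

V ≈ 16.8 V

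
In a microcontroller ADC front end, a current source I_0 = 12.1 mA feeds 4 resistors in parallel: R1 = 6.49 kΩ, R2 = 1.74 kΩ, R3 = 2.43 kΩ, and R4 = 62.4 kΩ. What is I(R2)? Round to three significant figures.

Total conductance ΣG = 1/6.49 + 1/1.74 + 1/2.43 + 1/62.4 = 1.156 (units of 1/kΩ).
R2 takes the fraction G_k/ΣG = 0.5747/1.156 = 0.4970, so I = 12.1 × 0.4970 = 6.014 mA.

I ≈ 6.01 mA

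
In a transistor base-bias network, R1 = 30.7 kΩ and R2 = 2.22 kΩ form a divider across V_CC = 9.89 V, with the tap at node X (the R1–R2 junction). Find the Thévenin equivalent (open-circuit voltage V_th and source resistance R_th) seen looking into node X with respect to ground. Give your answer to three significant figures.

V_th is the unloaded tap voltage: V_CC · R2/(R1+R2) = 9.89 × 0.06744 = 0.6669 V.
Zeroing V_CC shorts the top of R1 to ground, so R_th = R1 ‖ R2 = 2.070 kΩ.

V_th ≈ 0.667 V, R_th ≈ 2.07 kΩ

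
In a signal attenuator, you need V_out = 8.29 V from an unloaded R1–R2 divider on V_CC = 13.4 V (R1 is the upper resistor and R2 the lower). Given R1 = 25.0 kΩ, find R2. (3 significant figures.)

The divider ratio is R2/(R1+R2) = 8.29/13.4 = 0.6187.
Rearranging, R2 = R1·k/(1−k) = 25.0 × 1.622 = 40.56 kΩ.

R2 ≈ 40.6 kΩ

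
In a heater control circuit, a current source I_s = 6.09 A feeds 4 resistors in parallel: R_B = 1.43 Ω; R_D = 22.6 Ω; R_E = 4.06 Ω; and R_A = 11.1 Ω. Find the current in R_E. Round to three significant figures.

I ≈ 1.39 A

Conductances: ΣG = 1/1.43 + 1/22.6 + 1/4.06 + 1/11.1 = 1.080 (1/Ω).
R_E takes the fraction G_k/ΣG = 0.2463/1.080 = 0.2281, so I = 6.09 × 0.2281 = 1.389 A.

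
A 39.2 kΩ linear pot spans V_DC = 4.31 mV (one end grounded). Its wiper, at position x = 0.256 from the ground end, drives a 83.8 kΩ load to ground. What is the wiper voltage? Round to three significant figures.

V_out ≈ 1.01 mV

The pot divides into 29.16 kΩ above the wiper and 10.04 kΩ below.
(x·R_p) ‖ R_L = 8.962 kΩ.
Loaded-divider output: V_out = 4.31 × 0.2351 = 1.013 mV.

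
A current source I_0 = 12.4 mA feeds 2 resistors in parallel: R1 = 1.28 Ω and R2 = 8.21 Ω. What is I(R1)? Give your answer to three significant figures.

I ≈ 10.7 mA

For two parallel branches, I_k = I_0 · (other R)/(sum of R).
So I = 12.4 × 8.21/9.490 = 10.73 mA.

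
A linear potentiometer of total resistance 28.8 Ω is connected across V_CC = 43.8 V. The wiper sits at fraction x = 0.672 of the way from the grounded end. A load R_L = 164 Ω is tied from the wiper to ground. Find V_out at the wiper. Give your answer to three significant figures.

Split the track: R_lower = x·R_p = 19.35 Ω, R_upper = (1−x)·R_p = 9.446 Ω.
(x·R_p) ‖ R_L = 17.31 Ω.
Then V_out = V_CC · 17.31/(9.446 + 17.31) = 28.34 V.

V_out ≈ 28.3 V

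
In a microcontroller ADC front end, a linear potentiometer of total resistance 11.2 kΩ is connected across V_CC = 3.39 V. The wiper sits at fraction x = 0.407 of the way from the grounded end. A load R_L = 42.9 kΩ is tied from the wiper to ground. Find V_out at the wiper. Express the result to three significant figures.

V_out ≈ 1.30 V

The pot divides into 6.642 kΩ above the wiper and 4.558 kΩ below.
Lower segment in parallel with the load: 4.558 ‖ 42.9 = 4.121 kΩ.
Then V_out = V_CC · 4.121/(6.642 + 4.121) = 1.298 V.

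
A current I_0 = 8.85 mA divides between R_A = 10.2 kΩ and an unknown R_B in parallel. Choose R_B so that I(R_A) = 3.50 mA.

R_B ≈ 6.67 kΩ

The fraction through R_A equals R_B/(R_A+R_B).
3.50/8.85 = R_B/(R_A + R_B) → R_B = R_A · (0.3955)/(1 − 0.3955) = 10.2 × 0.6542 = 6.673 kΩ.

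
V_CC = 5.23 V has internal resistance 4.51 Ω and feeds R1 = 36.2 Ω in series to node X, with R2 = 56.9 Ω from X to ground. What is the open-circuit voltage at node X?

V_th ≈ 3.05 V

R1' = 4.51 + 36.2 = 40.71 Ω (source resistance + R1).
V_th is the unloaded tap voltage: V_CC · R2/(R1'+R2) = 5.23 × 0.5829 = 3.049 V.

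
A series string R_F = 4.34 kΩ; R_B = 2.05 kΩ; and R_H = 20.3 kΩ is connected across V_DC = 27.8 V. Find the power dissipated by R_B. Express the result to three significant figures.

P ≈ 2.22 mW

ΣR = 26.69 kΩ → I = 27.8/26.69 = 1.042 mA.
P(R_B) = I²·R_B = (1.042)² × 2.05 = 2.224 mW.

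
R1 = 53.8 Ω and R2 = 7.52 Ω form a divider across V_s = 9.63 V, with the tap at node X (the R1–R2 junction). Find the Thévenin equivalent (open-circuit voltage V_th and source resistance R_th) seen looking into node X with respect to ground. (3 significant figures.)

V_th ≈ 1.18 V, R_th ≈ 6.60 Ω

V_th is the unloaded tap voltage: V_s · R2/(R1+R2) = 9.63 × 0.1226 = 1.181 V.
Zeroing V_s shorts the top of R1 to ground, so R_th = R1 ‖ R2 = 6.598 Ω.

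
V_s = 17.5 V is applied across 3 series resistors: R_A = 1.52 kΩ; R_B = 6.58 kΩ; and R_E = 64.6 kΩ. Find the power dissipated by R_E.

Series current I = V_s/ΣR = 17.5/72.70 = 0.2407 mA.
P(R_E) = I²·R_E = (0.2407)² × 64.6 = 3.743 mW.

P ≈ 3.74 mW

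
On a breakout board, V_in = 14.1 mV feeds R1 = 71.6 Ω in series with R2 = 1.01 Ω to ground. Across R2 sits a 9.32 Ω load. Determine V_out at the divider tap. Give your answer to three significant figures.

V_out ≈ 0.177 mV

R2 ‖ R_L = (1.01 × 9.32)/(1.01 + 9.32) = 0.9112 Ω.
Now apply the divider: V_out = 14.1 × 0.01257 = 0.1772 mV.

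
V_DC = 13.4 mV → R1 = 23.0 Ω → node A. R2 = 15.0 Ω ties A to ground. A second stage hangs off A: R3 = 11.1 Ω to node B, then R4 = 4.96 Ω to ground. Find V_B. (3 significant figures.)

Node A sees R2 in parallel with the series input of stage 2, R3 + R4 = 16.06 Ω.
R2 ‖ (R3+R4) = 7.756 Ω.
So V_A = 13.4 × 0.2522 = 3.379 mV.
Stage 2 is unloaded, so V_B = V_A · R4/(R3+R4) = 3.379 × 4.96/16.06 = 1.044 mV.

V_B ≈ 1.04 mV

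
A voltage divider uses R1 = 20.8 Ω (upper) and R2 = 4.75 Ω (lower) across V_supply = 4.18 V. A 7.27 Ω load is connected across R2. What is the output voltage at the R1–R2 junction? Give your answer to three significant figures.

R2 ‖ R_L = (4.75 × 7.27)/(4.75 + 7.27) = 2.873 Ω.
Now apply the divider: V_out = 4.18 × 0.1214 = 0.5073 V.

V_out ≈ 0.507 V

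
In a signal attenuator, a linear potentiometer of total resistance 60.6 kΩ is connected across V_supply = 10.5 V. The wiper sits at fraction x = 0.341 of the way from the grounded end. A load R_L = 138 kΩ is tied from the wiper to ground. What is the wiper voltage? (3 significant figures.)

V_out ≈ 3.26 V

The pot divides into 39.94 kΩ above the wiper and 20.66 kΩ below.
(x·R_p) ‖ R_L = 17.97 kΩ.
V_out = 10.5 × 17.97/(39.94 + 17.97) = 3.259 V.
(Unloaded: V_out = x·V_supply = 3.58 V.)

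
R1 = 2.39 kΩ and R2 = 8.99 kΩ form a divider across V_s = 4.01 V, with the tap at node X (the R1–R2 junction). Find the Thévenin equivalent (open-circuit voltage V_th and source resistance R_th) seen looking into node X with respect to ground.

Open-circuit (no load on X): V_th = V_s · R2/(R1 + R2) = 4.01 × 8.99/(2.390 + 8.99) = 3.168 V.
Zeroing V_s shorts the top of R1 to ground, so R_th = R1 ‖ R2 = 1.888 kΩ.

V_th ≈ 3.17 V, R_th ≈ 1.89 kΩ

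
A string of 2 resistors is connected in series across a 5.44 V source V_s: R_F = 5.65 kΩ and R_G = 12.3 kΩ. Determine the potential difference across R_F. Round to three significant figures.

V ≈ 1.71 V

ΣR = 5.65 + 12.3 = 17.95 kΩ.
Voltage divider: V = V_s · (5.650 / 17.95) = 5.44 × 0.3148 = 1.712 V.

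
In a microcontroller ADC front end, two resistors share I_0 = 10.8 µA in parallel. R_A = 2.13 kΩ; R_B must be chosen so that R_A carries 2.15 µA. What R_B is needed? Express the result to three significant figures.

R_B ≈ 0.529 kΩ

The fraction through R_A equals R_B/(R_A+R_B).
2.15/10.8 = R_B/(R_A + R_B) → R_B = R_A · (0.1991)/(1 − 0.1991) = 2.13 × 0.2486 = 0.5294 kΩ.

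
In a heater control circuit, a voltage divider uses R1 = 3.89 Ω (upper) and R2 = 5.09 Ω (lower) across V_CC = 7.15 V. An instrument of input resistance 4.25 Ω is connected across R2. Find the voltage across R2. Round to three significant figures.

First combine the lower leg with the load: R2 ‖ R_L = 2.316 Ω.
Voltage divider with the loaded lower leg: V_out = 7.15 × 2.316/(3.89 + 2.316) = 7.15 × 0.3732 = 2.668 V.
(Unloaded it would be 4.05 V; the load pulls it down.)

V_out ≈ 2.67 V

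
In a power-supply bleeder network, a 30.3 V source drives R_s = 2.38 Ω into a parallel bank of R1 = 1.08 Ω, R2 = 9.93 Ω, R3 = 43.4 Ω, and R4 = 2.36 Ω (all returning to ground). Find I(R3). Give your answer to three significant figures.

I ≈ 0.155 A

Combine the parallel branches: R_p = (1/1.08 + 1/9.93 + 1/43.4 + 1/2.36)⁻¹ = 0.6787 Ω.
V_A by voltage divider: V_A = 30.3 × 0.6787/(2.38 + 0.6787) = 6.723 V.
I(R3) = V_A / R3 = 6.723/43.4 = 0.1549 A.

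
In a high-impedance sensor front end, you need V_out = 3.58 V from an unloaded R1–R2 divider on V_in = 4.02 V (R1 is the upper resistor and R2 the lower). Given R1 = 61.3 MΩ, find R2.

R2 ≈ 499 MΩ

Required fraction k = V_out/V_in = 0.8905.
So R2 = R1 · V_out/(V_in − V_out) = 61.3 × 3.58/(4.02 − 3.58) = 61.3 × 8.136 = 498.8 MΩ.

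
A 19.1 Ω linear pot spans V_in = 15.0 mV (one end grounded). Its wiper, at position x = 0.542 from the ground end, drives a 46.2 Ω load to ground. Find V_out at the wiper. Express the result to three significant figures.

V_out ≈ 7.37 mV

Split the track: R_lower = x·R_p = 10.35 Ω, R_upper = (1−x)·R_p = 8.748 Ω.
Lower segment in parallel with the load: 10.35 ‖ 46.2 = 8.457 Ω.
V_out = 15.0 × 8.457/(8.748 + 8.457) = 7.373 mV.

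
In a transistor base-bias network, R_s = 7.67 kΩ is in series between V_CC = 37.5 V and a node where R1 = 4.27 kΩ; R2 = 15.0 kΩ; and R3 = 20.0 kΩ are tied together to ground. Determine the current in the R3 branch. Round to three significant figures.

I ≈ 0.508 mA

Combine the parallel branches: R_p = (1/4.27 + 1/15.0 + 1/20.0)⁻¹ = 2.850 kΩ.
V_A = 37.5 × 2.850/10.52 = 10.16 V.
I(R3) = V_A / R3 = 10.16/20.0 = 0.5080 mA.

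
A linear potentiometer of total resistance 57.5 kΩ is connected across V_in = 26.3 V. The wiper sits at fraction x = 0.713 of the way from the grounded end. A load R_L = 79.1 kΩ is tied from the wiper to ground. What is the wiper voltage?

V_out ≈ 16.3 V

Lower segment x·R_p = 41.00 kΩ; upper segment (1−x)·R_p = 16.50 kΩ.
Lower segment in parallel with the load: 41.00 ‖ 79.1 = 27.00 kΩ.
V_out = 26.3 × 27.00/(16.50 + 27.00) = 16.32 V.
(Unloaded: V_out = x·V_in = 18.8 V.)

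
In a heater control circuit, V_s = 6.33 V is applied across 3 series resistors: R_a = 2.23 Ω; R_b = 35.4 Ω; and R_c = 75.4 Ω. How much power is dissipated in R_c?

Series current I = V_s/ΣR = 6.33/113.0 = 0.05600 A.
P = I²R = 0.003136 × 75.4 = 0.2365 W.

P ≈ 0.236 W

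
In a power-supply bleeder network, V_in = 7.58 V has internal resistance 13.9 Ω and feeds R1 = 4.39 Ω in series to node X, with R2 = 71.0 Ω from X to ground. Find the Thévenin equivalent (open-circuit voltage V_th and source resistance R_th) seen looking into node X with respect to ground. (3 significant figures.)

V_th ≈ 6.03 V, R_th ≈ 14.5 Ω

R1' = 13.9 + 4.39 = 18.29 Ω (source resistance + R1).
V_th is the unloaded tap voltage: V_in · R2/(R1'+R2) = 7.58 × 0.7952 = 6.027 V.
With V_in suppressed (replaced by a short), R_th = R1' ‖ R2 = (18.29 × 71.0)/(18.29 + 71.0) = 14.54 Ω.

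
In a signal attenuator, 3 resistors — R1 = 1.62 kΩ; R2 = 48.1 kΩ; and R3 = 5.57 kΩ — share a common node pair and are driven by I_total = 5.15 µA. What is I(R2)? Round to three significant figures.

I ≈ 0.131 µA

Total conductance ΣG = 1/1.62 + 1/48.1 + 1/5.57 = 0.8176 (units of 1/kΩ).
R2 takes the fraction G_k/ΣG = 0.02079/0.8176 = 0.02543, so I = 5.15 × 0.02543 = 0.1310 µA.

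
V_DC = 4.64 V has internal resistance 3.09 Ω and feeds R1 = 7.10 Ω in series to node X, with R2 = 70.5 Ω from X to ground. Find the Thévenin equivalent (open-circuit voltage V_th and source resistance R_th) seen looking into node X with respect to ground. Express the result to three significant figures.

V_th ≈ 4.05 V, R_th ≈ 8.90 Ω

R1' = 3.09 + 7.10 = 10.19 Ω (source resistance + R1).
Open-circuit (no load on X): V_th = V_DC · R2/(R1' + R2) = 4.64 × 70.5/(10.19 + 70.5) = 4.054 V.
Looking into X with the source shorted: R_th = R1'·R2/(R1'+R2) = 10.19 × 70.5/80.69 = 8.903 Ω.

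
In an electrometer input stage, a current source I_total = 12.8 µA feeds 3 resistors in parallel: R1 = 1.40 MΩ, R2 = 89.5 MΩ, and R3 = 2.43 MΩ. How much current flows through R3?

I ≈ 4.63 µA

ΣG = 1/1.40 + 1/89.5 + 1/2.43 = 1.137.
R3 takes the fraction G_k/ΣG = 0.4115/1.137 = 0.3619, so I = 12.8 × 0.3619 = 4.633 µA.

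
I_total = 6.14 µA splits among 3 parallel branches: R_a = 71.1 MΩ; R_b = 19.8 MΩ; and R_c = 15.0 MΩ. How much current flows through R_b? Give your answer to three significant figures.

Conductances: ΣG = 1/71.1 + 1/19.8 + 1/15.0 = 0.1312 (1/MΩ).
By the current-divider rule, I = I_total · G_k/ΣG = 6.14 × 0.3848 = 2.363 µA.

I ≈ 2.36 µA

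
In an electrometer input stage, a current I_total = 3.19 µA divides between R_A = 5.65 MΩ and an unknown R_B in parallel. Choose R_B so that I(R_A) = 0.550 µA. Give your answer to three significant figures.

R_B ≈ 1.18 MΩ

Two-branch current divider: I_A = I_total · R_B/(R_A + R_B).
With f = 0.1724, R_B = R_A · f/(1−f) = 5.65 × 0.2083 = 1.177 MΩ.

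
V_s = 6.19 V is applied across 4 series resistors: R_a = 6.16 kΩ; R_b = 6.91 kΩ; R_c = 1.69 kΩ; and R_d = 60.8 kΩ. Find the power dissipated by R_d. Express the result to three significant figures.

Series current I = V_s/ΣR = 6.19/75.56 = 0.08192 mA.
V(R_d) = I·R = 4.981 V; P = V·I = 4.981 × 0.08192 = 0.4080 mW.

P ≈ 0.408 mW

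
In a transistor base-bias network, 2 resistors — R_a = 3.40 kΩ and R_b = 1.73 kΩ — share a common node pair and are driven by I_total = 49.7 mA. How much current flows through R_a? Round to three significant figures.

Two-branch current divider: I_k = I_total · R_other/(R_1 + R_2).
I(R_a) = 49.7 × 1.73/(3.40 + 1.73) = 49.7 × 0.3372 = 16.76 mA.

I ≈ 16.8 mA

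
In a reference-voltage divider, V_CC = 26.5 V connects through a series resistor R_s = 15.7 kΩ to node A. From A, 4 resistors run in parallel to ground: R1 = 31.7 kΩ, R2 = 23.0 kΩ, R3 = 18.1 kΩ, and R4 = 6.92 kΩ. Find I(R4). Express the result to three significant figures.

Combine the parallel branches: R_p = (1/31.7 + 1/23.0 + 1/18.1 + 1/6.92)⁻¹ = 3.639 kΩ.
Node voltage V_A = V_CC · R_p/(R_s + R_p) = 26.5 × 0.1882 = 4.987 V.
I(R4) = V_A / R4 = 4.987/6.92 = 0.7206 mA.

I ≈ 0.721 mA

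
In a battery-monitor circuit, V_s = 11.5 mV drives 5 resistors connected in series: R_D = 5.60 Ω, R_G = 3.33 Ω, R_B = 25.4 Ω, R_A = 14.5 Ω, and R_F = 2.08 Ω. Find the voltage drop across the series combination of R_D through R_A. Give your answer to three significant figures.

Total series resistance ΣR = 5.60 + 3.33 + 25.4 + 14.5 + 2.08 = 50.91 Ω.
R_{R_D..R_A} = 5.60 + 3.33 + 25.4 + 14.5 = 48.83 Ω.
Voltage divider: V = V_s · (48.83 / 50.91) = 11.5 × 0.9591 = 11.03 mV.

V ≈ 11.0 mV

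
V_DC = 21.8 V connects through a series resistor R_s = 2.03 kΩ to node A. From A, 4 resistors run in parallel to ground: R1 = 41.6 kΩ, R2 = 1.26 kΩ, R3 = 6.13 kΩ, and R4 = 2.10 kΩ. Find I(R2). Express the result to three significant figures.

Equivalent of the parallel group: R_p = 0.6863 kΩ.
V_A by voltage divider: V_A = 21.8 × 0.6863/(2.03 + 0.6863) = 5.508 V.
Branch current I = V_A/R2 = 5.508/1.26 = 4.372 mA.

I ≈ 4.37 mA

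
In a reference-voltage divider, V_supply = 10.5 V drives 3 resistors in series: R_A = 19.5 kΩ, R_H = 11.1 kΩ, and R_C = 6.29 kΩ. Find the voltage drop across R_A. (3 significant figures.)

V ≈ 5.55 V

ΣR = 19.5 + 11.1 + 6.29 = 36.89 kΩ.
Voltage divider: V = V_supply · (19.50 / 36.89) = 10.5 × 0.5286 = 5.550 V.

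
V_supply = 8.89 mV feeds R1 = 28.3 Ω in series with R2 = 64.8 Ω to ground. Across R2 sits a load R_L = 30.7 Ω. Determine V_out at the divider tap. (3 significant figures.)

The load sits in parallel with R2, giving an effective lower resistance R2' = R2·R_L/(R2+R_L) = 20.83 Ω.
Now apply the divider: V_out = 8.89 × 0.4240 = 3.769 mV.

V_out ≈ 3.77 mV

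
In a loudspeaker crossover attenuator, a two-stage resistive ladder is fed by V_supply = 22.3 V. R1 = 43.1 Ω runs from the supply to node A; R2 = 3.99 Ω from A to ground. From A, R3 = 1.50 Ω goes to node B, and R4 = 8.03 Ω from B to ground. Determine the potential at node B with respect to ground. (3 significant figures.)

The second stage (R3 + R4 = 9.530 Ω) loads node A in parallel with R2.
R2 ‖ (R3+R4) = 2.812 Ω.
V_A = 22.3 × 2.812/(43.1 + 2.812) = 1.366 V.
Stage 2 is unloaded, so V_B = V_A · R4/(R3+R4) = 1.366 × 8.03/9.530 = 1.151 V.

V_B ≈ 1.15 V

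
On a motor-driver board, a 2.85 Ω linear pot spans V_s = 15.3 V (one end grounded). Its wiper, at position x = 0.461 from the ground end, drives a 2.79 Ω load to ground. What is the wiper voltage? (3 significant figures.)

V_out ≈ 5.63 V

Split the track: R_lower = x·R_p = 1.314 Ω, R_upper = (1−x)·R_p = 1.536 Ω.
(x·R_p) ‖ R_L = 0.8932 Ω.
Then V_out = V_s · 0.8932/(1.536 + 0.8932) = 5.625 V.
(Unloaded: V_out = x·V_s = 7.05 V.)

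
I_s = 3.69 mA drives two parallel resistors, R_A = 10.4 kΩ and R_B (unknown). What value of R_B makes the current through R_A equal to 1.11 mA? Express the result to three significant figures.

Two-branch current divider: I_A = I_s · R_B/(R_A + R_B).
With f = 0.3008, R_B = R_A · f/(1−f) = 10.4 × 0.4302 = 4.474 kΩ.

R_B ≈ 4.47 kΩ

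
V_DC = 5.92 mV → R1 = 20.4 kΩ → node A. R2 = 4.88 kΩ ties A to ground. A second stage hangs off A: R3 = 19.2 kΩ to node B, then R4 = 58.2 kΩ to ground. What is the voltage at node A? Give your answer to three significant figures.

Node A sees R2 in parallel with the series input of stage 2, R3 + R4 = 77.40 kΩ.
R2 ‖ (R3+R4) = 4.591 kΩ.
So V_A = 5.92 × 0.1837 = 1.087 mV.

V_A ≈ 1.09 mV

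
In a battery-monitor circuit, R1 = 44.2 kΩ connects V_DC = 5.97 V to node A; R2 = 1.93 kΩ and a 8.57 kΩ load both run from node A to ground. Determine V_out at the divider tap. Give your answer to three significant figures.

First combine the lower leg with the load: R2 ‖ R_L = 1.575 kΩ.
Now apply the divider: V_out = 5.97 × 0.03441 = 0.2054 V.

V_out ≈ 0.205 V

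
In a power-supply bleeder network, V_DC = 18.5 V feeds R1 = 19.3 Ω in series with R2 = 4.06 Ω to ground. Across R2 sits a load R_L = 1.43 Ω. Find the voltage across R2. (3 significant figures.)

V_out ≈ 0.961 V

The load sits in parallel with R2, giving an effective lower resistance R2' = R2·R_L/(R2+R_L) = 1.058 Ω.
Now apply the divider: V_out = 18.5 × 0.05195 = 0.9610 V.
(Unloaded it would be 3.22 V; the load pulls it down.)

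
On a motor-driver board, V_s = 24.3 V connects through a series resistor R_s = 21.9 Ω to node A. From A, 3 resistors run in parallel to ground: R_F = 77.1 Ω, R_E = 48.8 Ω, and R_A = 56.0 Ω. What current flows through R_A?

Combine the parallel branches: R_p = (1/77.1 + 1/48.8 + 1/56.0)⁻¹ = 19.49 Ω.
V_A by voltage divider: V_A = 24.3 × 19.49/(21.9 + 19.49) = 11.44 V.
Branch current I = V_A/R_A = 11.44/56.0 = 0.2043 A.

I ≈ 0.204 A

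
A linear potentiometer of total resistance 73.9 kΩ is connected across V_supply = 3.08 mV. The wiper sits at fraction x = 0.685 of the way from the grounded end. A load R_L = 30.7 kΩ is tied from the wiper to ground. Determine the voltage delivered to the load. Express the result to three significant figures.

Lower segment x·R_p = 50.62 kΩ; upper segment (1−x)·R_p = 23.28 kΩ.
Lower segment in parallel with the load: 50.62 ‖ 30.7 = 19.11 kΩ.
V_out = 3.08 × 19.11/(23.28 + 19.11) = 1.389 mV.

V_out ≈ 1.39 mV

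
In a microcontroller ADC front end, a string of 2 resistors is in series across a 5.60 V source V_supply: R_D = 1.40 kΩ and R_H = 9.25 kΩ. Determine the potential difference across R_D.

ΣR = 1.40 + 9.25 = 10.65 kΩ.
By the voltage-divider rule, V = 5.60 × 1.400/10.65 = 0.7362 V.

V ≈ 0.736 V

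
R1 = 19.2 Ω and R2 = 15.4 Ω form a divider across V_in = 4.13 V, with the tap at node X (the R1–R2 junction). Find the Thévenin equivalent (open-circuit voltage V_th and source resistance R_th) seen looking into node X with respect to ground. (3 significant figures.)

V_th ≈ 1.84 V, R_th ≈ 8.55 Ω

With X open, the divider is unloaded: V_th = 4.13 × 15.4/34.60 = 1.838 V.
Looking into X with the source shorted: R_th = R1·R2/(R1+R2) = 19.20 × 15.4/34.60 = 8.546 Ω.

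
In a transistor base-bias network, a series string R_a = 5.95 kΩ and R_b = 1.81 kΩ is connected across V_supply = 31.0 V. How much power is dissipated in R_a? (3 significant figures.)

P ≈ 95.0 mW

ΣR = 7.760 kΩ → I = 31.0/7.760 = 3.995 mA.
P = I²R = 15.96 × 5.95 = 94.95 mW.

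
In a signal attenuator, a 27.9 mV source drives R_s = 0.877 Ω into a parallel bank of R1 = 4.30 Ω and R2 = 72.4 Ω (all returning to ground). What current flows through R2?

Combine the parallel branches: R_p = (1/4.30 + 1/72.4)⁻¹ = 4.059 Ω.
V_A = 27.9 × 4.059/4.936 = 22.94 mV.
Branch current I = V_A/R2 = 22.94/72.4 = 0.3169 mA.

I ≈ 0.317 mA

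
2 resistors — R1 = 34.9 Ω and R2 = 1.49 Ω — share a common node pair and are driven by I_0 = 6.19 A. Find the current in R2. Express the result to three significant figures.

I ≈ 5.94 A

Two-branch current divider: I_k = I_0 · R_other/(R_1 + R_2).
I(R2) = 6.19 × 34.9/(34.9 + 1.49) = 6.19 × 0.9591 = 5.937 A.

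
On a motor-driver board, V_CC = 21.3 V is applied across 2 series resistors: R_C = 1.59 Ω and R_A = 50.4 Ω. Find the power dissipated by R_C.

Series current I = V_CC/ΣR = 21.3/51.99 = 0.4097 A.
P = I²R = 0.1678 × 1.59 = 0.2669 W.

P ≈ 0.267 W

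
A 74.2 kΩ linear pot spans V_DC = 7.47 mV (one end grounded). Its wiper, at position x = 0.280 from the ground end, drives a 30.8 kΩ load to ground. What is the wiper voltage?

Lower segment x·R_p = 20.78 kΩ; upper segment (1−x)·R_p = 53.42 kΩ.
Lower segment in parallel with the load: 20.78 ‖ 30.8 = 12.41 kΩ.
Loaded-divider output: V_out = 7.47 × 0.1885 = 1.408 mV.

V_out ≈ 1.41 mV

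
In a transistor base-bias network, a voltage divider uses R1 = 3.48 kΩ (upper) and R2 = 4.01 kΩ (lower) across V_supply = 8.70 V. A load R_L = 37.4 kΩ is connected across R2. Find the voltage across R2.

V_out ≈ 4.44 V

R2 ‖ R_L = (4.01 × 37.4)/(4.01 + 37.4) = 3.622 kΩ.
Now apply the divider: V_out = 8.70 × 0.5100 = 4.437 V.
(Unloaded it would be 4.66 V; the load pulls it down.)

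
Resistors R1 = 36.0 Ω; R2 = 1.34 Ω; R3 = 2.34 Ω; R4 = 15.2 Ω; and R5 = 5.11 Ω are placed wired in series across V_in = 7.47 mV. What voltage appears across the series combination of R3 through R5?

ΣR = 36.0 + 1.34 + 2.34 + 15.2 + 5.11 = 59.99 Ω.
R_{R3..R5} = 2.34 + 15.2 + 5.11 = 22.65 Ω.
Voltage divider: V = V_in · (22.65 / 59.99) = 7.47 × 0.3776 = 2.820 mV.

V ≈ 2.82 mV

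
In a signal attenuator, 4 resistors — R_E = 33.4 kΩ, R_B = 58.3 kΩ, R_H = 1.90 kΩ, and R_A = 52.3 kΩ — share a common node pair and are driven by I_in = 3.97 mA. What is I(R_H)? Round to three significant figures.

I ≈ 3.53 mA

Conductances: ΣG = 1/33.4 + 1/58.3 + 1/1.90 + 1/52.3 = 0.5925 (1/kΩ).
By the current-divider rule, I = I_in · G_k/ΣG = 3.97 × 0.8883 = 3.526 mA.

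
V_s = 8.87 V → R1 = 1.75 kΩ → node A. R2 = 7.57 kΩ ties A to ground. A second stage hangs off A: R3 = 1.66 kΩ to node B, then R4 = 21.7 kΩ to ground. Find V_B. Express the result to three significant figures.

V_B ≈ 6.31 V

The second stage (R3 + R4 = 23.36 kΩ) loads node A in parallel with R2.
R2 ‖ (R3+R4) = 5.717 kΩ.
V_A = 8.87 × 5.717/(1.75 + 5.717) = 6.791 V.
Then the unloaded second divider: V_B = V_A × R4/(R3+R4) = 6.791 × 0.9289 = 6.309 V.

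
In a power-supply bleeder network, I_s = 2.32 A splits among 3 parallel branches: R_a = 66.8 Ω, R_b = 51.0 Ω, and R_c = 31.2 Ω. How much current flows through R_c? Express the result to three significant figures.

Total conductance ΣG = 1/66.8 + 1/51.0 + 1/31.2 = 0.06663 (units of 1/Ω).
R_c takes the fraction G_k/ΣG = 0.03205/0.06663 = 0.4810, so I = 2.32 × 0.4810 = 1.116 A.

I ≈ 1.12 A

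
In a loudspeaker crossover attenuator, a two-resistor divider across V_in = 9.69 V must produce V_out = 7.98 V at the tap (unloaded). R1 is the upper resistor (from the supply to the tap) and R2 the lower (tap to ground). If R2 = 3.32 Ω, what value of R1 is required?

R1 ≈ 0.711 Ω

Required fraction k = V_out/V_in = 0.8235.
So R1 = R2 · (V_in/V_out − 1) = 3.32 × (9.69/7.98 − 1) = 3.32 × 0.2143 = 0.7114 Ω.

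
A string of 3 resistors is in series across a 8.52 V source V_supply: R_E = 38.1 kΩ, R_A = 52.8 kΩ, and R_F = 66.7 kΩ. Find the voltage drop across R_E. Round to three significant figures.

V ≈ 2.06 V

Total series resistance ΣR = 38.1 + 52.8 + 66.7 = 157.6 kΩ.
V = V_supply · R/ΣR = 8.52 × 0.2418 = 2.060 V.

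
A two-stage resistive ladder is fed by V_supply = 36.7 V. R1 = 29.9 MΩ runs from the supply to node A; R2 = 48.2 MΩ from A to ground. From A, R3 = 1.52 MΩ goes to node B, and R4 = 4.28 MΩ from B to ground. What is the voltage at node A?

V_A ≈ 5.42 V

Looking into the second stage from A: R3 + R4 = 5.800 MΩ appears in parallel with R2.
R2 ‖ (R3+R4) = 5.177 MΩ.
V_A = 36.7 × 5.177/(29.9 + 5.177) = 5.417 V.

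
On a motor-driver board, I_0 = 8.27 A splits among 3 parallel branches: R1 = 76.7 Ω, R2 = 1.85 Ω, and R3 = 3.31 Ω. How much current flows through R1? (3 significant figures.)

ΣG = 1/76.7 + 1/1.85 + 1/3.31 = 0.8557.
By the current-divider rule, I = I_0 · G_k/ΣG = 8.27 × 0.01524 = 0.1260 A.

I ≈ 0.126 A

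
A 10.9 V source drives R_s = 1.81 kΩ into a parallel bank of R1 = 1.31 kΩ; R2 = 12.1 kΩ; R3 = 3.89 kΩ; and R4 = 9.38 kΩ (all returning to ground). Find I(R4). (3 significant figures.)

Parallel bank: R_p = 1/(1/1.31 + 1/12.1 + 1/3.89 + 1/9.38) = 0.8267 kΩ.
Node voltage V_A = V_in · R_p/(R_s + R_p) = 10.9 × 0.3135 = 3.417 V.
I(R4) = V_A / R4 = 3.417/9.38 = 0.3643 mA.

I ≈ 0.364 mA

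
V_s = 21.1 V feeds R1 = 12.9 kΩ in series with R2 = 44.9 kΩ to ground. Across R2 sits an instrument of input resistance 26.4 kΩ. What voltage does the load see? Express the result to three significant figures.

R2 ‖ R_L = (44.9 × 26.4)/(44.9 + 26.4) = 16.62 kΩ.
Voltage divider with the loaded lower leg: V_out = 21.1 × 16.62/(12.9 + 16.62) = 21.1 × 0.5631 = 11.88 V.
(Unloaded it would be 16.4 V; the load pulls it down.)

V_out ≈ 11.9 V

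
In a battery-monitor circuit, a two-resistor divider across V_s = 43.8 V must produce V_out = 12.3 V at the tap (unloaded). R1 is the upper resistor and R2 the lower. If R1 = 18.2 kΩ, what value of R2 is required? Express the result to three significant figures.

Required fraction k = V_out/V_s = 0.2808.
Rearranging, R2 = R1·k/(1−k) = 18.2 × 0.3905 = 7.107 kΩ.

R2 ≈ 7.11 kΩ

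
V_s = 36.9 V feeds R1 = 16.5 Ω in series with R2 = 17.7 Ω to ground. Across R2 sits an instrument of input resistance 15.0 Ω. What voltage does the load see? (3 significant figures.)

The load sits in parallel with R2, giving an effective lower resistance R2' = R2·R_L/(R2+R_L) = 8.119 Ω.
Now apply the divider: V_out = 36.9 × 0.3298 = 12.17 V.
(Unloaded it would be 19.1 V; the load pulls it down.)

V_out ≈ 12.2 V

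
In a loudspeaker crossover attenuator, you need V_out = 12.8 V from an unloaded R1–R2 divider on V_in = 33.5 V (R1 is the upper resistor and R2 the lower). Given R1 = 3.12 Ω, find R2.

V_out/V_in = R2/(R1+R2) = 0.3821.
So R2 = R1 · V_out/(V_in − V_out) = 3.12 × 12.8/(33.5 − 12.8) = 3.12 × 0.6184 = 1.929 Ω.

R2 ≈ 1.93 Ω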